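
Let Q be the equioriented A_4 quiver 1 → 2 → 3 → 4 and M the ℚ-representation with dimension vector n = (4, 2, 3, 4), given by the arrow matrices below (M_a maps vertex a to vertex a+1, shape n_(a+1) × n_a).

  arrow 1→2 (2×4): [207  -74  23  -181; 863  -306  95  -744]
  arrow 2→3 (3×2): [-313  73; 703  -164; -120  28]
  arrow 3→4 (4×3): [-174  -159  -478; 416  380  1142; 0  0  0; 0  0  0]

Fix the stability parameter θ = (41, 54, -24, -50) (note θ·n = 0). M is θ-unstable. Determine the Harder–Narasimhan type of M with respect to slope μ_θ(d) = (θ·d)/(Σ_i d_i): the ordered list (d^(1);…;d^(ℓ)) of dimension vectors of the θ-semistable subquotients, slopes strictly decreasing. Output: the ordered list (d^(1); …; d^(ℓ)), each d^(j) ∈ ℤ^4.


Barcode: M ≅ I[1,1]^2, I[1,3], I[1,4], I[3,4], I[4,4]^2. HN layers by μ_θ (5 steps, strictly decreasing):
  μ^(1)=41; μ^(2)=71/3; μ^(3)=21/4; μ^(4)=-37; μ^(5)=-50

((2, 0, 0, 0); (1, 1, 1, 0); (1, 1, 1, 1); (0, 0, 1, 1); (0, 0, 0, 2))


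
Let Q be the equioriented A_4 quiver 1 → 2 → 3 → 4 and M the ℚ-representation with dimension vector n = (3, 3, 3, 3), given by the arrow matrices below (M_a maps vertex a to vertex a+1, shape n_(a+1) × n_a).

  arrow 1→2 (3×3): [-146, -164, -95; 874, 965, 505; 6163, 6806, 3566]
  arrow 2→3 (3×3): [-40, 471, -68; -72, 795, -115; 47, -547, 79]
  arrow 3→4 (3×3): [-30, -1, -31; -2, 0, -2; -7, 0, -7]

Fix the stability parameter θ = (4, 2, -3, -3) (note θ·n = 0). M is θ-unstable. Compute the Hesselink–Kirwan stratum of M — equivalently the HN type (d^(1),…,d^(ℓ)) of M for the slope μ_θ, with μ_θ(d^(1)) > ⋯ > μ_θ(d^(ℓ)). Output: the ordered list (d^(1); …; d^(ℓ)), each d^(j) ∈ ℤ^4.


Barcode: M ≅ I[1,3], I[1,4]^2, I[4,4]. HN layers by μ_θ (3 steps, strictly decreasing):
  μ^(1)=1; μ^(2)=0; μ^(3)=-3

((1, 1, 1, 0); (2, 2, 2, 2); (0, 0, 0, 1))


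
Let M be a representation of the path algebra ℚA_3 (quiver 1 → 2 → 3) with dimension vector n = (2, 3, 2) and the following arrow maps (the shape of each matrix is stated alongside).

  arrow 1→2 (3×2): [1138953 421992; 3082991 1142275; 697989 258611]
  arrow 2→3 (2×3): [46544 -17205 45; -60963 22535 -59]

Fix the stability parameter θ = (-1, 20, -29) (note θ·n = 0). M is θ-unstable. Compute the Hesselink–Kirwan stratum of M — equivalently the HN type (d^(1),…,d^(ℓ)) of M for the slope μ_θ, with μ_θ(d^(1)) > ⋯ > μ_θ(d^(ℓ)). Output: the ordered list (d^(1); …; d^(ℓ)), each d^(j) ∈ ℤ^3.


Via rank(M_{q-1}∘⋯∘M_p): M ≅ I[1,2], I[1,3], I[2,3].
μ_θ-semistable layers: μ^(1)=20; μ^(2)=-1; μ^(3)=-10/3; μ^(4)=-9/2

((0, 1, 0); (1, 0, 0); (1, 1, 1); (0, 1, 1))


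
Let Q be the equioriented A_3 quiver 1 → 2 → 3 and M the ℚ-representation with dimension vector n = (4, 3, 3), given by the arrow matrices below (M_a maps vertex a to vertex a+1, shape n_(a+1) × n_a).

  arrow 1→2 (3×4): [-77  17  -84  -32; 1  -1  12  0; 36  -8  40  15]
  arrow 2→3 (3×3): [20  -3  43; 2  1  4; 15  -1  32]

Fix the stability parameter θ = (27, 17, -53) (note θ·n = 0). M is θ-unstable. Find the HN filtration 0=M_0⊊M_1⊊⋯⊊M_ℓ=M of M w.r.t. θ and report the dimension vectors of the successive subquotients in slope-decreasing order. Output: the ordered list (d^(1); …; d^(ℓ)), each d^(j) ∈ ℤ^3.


Via rank(M_{q-1}∘⋯∘M_p): M ≅ I[1,1], I[1,3]^3.
μ_θ-semistable layers: μ^(1)=27; μ^(2)=-3

((1, 0, 0); (3, 3, 3))


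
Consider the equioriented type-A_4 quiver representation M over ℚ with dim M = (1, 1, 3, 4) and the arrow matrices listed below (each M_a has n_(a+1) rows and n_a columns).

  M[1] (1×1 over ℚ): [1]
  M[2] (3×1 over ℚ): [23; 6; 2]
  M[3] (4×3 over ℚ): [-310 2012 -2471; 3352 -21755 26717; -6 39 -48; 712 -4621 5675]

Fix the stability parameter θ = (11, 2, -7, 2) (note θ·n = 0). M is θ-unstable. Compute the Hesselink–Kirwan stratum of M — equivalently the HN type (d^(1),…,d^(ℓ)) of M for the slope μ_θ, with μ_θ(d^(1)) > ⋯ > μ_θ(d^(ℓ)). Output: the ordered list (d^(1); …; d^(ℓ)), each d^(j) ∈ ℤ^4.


Interval decomposition of M: I[1,3], I[3,4]^2, I[4,4]^2.
HN type (ℓ=2): μ^(1)=2; μ^(2)=-7

((1, 1, 1, 4); (0, 0, 2, 0))


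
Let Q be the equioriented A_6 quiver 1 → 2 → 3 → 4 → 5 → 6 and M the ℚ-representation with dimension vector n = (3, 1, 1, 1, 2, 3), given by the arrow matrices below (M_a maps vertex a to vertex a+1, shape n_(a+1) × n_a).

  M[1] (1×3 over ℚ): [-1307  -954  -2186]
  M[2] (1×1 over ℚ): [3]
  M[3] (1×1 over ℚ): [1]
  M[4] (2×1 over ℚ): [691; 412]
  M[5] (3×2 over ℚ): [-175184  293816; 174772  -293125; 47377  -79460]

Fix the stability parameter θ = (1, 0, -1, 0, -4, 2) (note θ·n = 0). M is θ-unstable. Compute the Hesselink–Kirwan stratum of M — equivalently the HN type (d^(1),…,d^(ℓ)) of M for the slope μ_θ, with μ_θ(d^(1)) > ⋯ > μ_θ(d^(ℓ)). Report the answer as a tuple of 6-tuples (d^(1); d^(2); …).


Barcode: M ≅ I[1,1]^2, I[1,6], I[5,6], I[6,6]. HN layers by μ_θ (4 steps, strictly decreasing):
  μ^(1)=2; μ^(2)=1; μ^(3)=-4/5; μ^(4)=-4

((0, 0, 0, 0, 0, 3); (2, 0, 0, 0, 0, 0); (1, 1, 1, 1, 1, 0); (0, 0, 0, 0, 1, 0))


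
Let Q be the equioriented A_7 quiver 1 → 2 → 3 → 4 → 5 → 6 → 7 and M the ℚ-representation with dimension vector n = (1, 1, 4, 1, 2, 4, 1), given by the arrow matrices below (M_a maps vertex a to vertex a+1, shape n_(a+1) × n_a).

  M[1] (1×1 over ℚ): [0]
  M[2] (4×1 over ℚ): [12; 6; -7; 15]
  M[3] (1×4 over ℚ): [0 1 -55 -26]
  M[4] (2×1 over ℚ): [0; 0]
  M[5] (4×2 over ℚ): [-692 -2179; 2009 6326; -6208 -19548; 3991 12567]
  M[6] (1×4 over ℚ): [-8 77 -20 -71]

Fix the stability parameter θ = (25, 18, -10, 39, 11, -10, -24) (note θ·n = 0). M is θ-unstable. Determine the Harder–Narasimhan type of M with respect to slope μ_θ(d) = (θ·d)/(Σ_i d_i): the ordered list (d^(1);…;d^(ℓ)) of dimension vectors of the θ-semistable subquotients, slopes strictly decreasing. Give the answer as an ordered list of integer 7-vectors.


Barcode: M ≅ I[1,1], I[2,4], I[3,3]^3, I[5,6], I[5,7], I[6,6]^2. HN layers by μ_θ (6 steps, strictly decreasing):
  μ^(1)=39; μ^(2)=25; μ^(3)=4; μ^(4)=1/2; μ^(5)=-23/3; μ^(6)=-10

((0, 0, 0, 1, 0, 0, 0); (1, 0, 0, 0, 0, 0, 0); (0, 1, 1, 0, 0, 0, 0); (0, 0, 0, 0, 1, 1, 0); (0, 0, 0, 0, 1, 1, 1); (0, 0, 3, 0, 0, 2, 0))


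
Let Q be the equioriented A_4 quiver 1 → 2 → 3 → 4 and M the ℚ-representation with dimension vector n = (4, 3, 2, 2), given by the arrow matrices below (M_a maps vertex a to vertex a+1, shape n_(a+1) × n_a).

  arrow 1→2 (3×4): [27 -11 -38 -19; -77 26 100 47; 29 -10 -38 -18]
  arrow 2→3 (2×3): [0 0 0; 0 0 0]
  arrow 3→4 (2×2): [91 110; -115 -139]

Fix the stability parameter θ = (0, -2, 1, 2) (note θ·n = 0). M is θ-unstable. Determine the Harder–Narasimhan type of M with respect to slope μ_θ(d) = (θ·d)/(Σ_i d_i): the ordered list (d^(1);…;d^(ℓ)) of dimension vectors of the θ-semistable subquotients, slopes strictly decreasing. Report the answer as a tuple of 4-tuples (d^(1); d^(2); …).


Via rank(M_{q-1}∘⋯∘M_p): M ≅ I[1,1], I[1,2]^3, I[3,4]^2.
μ_θ-semistable layers: μ^(1)=2; μ^(2)=1; μ^(3)=0; μ^(4)=-1

((0, 0, 0, 2); (0, 0, 2, 0); (1, 0, 0, 0); (3, 3, 0, 0))


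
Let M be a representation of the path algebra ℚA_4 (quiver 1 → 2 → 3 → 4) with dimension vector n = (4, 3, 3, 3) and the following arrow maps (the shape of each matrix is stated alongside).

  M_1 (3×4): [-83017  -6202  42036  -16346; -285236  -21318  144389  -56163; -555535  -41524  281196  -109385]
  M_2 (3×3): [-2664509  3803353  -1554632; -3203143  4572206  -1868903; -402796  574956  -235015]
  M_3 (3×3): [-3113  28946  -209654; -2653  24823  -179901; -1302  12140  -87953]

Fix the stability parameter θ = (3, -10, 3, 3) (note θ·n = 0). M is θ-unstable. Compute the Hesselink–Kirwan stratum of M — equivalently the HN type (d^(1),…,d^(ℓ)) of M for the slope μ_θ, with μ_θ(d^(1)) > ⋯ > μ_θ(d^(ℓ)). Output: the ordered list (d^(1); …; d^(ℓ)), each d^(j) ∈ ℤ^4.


Barcode: M ≅ I[1,1], I[1,4]^3. HN layers by μ_θ (2 steps, strictly decreasing):
  μ^(1)=3; μ^(2)=-7/2

((1, 0, 3, 3); (3, 3, 0, 0))


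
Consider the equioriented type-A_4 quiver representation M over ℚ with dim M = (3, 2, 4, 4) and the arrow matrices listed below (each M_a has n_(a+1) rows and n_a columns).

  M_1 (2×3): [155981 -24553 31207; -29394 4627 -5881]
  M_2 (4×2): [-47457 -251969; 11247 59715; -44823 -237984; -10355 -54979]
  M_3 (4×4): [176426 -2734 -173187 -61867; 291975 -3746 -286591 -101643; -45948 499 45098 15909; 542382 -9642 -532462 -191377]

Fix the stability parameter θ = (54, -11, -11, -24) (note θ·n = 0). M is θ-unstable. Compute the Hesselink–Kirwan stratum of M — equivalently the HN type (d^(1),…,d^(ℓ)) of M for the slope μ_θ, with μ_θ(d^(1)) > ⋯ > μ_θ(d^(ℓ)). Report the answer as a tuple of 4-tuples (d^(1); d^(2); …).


Barcode: M ≅ I[1,1], I[1,4]^2, I[3,4]^2. HN layers by μ_θ (3 steps, strictly decreasing):
  μ^(1)=54; μ^(2)=2; μ^(3)=-35/2

((1, 0, 0, 0); (2, 2, 2, 2); (0, 0, 2, 2))


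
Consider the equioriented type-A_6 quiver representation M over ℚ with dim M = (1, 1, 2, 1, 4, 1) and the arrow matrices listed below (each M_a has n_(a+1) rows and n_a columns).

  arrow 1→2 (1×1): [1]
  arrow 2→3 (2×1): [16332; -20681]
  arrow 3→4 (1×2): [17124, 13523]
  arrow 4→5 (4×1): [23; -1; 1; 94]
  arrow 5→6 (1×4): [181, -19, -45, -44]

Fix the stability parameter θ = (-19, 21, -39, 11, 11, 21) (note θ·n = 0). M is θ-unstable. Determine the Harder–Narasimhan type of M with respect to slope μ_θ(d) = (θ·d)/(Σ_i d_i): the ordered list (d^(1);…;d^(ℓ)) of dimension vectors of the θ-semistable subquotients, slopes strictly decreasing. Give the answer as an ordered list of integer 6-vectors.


Barcode: M ≅ I[1,6], I[3,3], I[5,5]^3. HN layers by μ_θ (5 steps, strictly decreasing):
  μ^(1)=21; μ^(2)=11; μ^(3)=-9; μ^(4)=-19; μ^(5)=-39

((0, 0, 0, 0, 0, 1); (0, 0, 0, 1, 4, 0); (0, 1, 1, 0, 0, 0); (1, 0, 0, 0, 0, 0); (0, 0, 1, 0, 0, 0))


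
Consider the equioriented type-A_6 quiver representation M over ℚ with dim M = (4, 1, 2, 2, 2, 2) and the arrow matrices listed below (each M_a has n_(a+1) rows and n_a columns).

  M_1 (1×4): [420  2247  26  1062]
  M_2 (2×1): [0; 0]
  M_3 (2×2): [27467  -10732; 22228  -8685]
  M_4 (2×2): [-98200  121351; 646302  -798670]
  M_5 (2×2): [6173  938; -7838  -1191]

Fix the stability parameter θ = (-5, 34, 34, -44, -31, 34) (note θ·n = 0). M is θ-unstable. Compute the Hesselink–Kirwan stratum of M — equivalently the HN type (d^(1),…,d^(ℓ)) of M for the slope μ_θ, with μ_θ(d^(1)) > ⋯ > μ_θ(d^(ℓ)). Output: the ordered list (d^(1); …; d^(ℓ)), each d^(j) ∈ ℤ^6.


Barcode: M ≅ I[1,1]^3, I[1,2], I[3,6]^2. HN layers by μ_θ (3 steps, strictly decreasing):
  μ^(1)=34; μ^(2)=-5; μ^(3)=-41/3

((0, 1, 0, 0, 0, 2); (4, 0, 0, 0, 0, 0); (0, 0, 2, 2, 2, 0))


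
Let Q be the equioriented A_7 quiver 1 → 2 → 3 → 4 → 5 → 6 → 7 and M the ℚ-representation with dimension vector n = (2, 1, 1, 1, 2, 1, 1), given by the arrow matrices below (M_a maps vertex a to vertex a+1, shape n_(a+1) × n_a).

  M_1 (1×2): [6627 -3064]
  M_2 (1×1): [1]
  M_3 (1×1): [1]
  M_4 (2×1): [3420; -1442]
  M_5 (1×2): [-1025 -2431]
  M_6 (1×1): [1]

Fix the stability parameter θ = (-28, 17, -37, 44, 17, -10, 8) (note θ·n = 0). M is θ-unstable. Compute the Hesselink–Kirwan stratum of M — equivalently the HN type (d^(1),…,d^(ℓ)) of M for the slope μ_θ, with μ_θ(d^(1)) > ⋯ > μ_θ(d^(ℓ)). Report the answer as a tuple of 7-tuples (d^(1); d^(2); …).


Barcode: M ≅ I[1,1], I[1,7], I[5,5]. HN layers by μ_θ (4 steps, strictly decreasing):
  μ^(1)=17; μ^(2)=59/4; μ^(3)=-10; μ^(4)=-28

((0, 0, 0, 0, 1, 0, 0); (0, 0, 0, 1, 1, 1, 1); (0, 1, 1, 0, 0, 0, 0); (2, 0, 0, 0, 0, 0, 0))


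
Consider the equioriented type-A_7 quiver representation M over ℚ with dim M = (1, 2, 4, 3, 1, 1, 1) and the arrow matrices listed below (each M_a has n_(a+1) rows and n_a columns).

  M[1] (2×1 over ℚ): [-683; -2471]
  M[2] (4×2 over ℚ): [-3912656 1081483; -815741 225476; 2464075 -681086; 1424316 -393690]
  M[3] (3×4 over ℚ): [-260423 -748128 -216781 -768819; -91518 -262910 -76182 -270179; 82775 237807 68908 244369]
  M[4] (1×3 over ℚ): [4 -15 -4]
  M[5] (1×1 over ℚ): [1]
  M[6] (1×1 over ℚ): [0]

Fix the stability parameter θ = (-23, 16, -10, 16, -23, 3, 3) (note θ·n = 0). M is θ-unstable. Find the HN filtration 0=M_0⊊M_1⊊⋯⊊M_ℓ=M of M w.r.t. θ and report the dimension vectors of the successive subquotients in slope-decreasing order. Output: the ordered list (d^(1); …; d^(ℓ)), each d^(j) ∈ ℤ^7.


Via rank(M_{q-1}∘⋯∘M_p): M ≅ I[1,3], I[2,4], I[3,4], I[3,6], I[7,7].
μ_θ-semistable layers: μ^(1)=16; μ^(2)=3; μ^(3)=-7/2; μ^(4)=-10; μ^(5)=-23

((0, 0, 0, 2, 0, 0, 0); (0, 2, 2, 0, 0, 1, 1); (0, 0, 0, 1, 1, 0, 0); (0, 0, 2, 0, 0, 0, 0); (1, 0, 0, 0, 0, 0, 0))


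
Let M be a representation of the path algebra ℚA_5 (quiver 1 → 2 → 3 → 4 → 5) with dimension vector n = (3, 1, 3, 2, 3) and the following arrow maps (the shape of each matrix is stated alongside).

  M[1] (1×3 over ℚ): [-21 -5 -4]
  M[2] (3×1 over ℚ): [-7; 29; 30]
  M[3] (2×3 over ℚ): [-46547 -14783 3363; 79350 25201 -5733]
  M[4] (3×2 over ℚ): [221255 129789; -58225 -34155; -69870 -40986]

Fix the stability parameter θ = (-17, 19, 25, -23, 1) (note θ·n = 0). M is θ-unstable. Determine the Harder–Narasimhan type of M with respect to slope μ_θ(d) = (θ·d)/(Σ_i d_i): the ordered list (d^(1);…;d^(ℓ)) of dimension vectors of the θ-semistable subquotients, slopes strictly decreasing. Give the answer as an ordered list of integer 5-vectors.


Barcode: M ≅ I[1,1]^2, I[1,5], I[3,3], I[3,4], I[5,5]^2. HN layers by μ_θ (4 steps, strictly decreasing):
  μ^(1)=25; μ^(2)=11/2; μ^(3)=1; μ^(4)=-17

((0, 0, 1, 0, 0); (0, 1, 1, 1, 1); (0, 0, 1, 1, 2); (3, 0, 0, 0, 0))


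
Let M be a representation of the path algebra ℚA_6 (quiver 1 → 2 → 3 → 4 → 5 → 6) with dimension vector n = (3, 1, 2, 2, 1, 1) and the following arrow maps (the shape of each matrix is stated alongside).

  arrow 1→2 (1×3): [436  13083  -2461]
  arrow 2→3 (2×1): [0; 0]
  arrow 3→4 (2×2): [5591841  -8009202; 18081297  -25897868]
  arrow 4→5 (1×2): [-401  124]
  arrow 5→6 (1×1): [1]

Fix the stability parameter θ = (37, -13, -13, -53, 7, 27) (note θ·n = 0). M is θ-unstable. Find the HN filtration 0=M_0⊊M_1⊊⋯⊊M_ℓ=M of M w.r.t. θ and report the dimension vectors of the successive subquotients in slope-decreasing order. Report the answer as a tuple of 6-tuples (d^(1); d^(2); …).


Interval decomposition of M: I[1,1]^2, I[1,2], I[3,4], I[3,6].
HN type (ℓ=5): μ^(1)=37; μ^(2)=27; μ^(3)=12; μ^(4)=7; μ^(5)=-33

((2, 0, 0, 0, 0, 0); (0, 0, 0, 0, 0, 1); (1, 1, 0, 0, 0, 0); (0, 0, 0, 0, 1, 0); (0, 0, 2, 2, 0, 0))


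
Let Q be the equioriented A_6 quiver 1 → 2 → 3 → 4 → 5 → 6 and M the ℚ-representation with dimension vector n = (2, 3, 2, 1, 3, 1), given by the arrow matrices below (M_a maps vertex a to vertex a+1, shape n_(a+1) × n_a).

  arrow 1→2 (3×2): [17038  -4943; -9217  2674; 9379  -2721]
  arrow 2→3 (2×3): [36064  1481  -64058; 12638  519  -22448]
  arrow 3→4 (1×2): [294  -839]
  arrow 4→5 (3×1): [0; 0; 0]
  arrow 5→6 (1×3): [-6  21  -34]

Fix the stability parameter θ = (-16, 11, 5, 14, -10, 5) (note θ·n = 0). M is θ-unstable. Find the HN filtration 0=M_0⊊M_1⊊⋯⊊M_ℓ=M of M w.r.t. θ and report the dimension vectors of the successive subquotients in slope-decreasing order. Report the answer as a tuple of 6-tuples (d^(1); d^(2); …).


Barcode: M ≅ I[1,2], I[1,4], I[2,3], I[5,5]^2, I[5,6]. HN layers by μ_θ (6 steps, strictly decreasing):
  μ^(1)=14; μ^(2)=11; μ^(3)=8; μ^(4)=5; μ^(5)=-10; μ^(6)=-16

((0, 0, 0, 1, 0, 0); (0, 1, 0, 0, 0, 0); (0, 2, 2, 0, 0, 0); (0, 0, 0, 0, 0, 1); (0, 0, 0, 0, 3, 0); (2, 0, 0, 0, 0, 0))


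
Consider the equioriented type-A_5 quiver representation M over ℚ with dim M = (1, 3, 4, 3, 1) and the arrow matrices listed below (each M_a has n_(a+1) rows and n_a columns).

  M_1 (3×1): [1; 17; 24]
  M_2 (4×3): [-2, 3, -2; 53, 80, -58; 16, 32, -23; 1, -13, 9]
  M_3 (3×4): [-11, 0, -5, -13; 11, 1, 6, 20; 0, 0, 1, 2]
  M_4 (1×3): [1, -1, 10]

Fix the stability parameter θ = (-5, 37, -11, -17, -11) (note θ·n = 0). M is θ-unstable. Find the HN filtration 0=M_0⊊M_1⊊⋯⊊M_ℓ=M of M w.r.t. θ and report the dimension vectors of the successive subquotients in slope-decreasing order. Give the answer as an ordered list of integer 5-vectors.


Barcode: M ≅ I[1,5], I[2,4]^2, I[3,3]. HN layers by μ_θ (4 steps, strictly decreasing):
  μ^(1)=3; μ^(2)=-1/2; μ^(3)=-5; μ^(4)=-11

((0, 2, 2, 2, 0); (0, 1, 1, 1, 1); (1, 0, 0, 0, 0); (0, 0, 1, 0, 0))


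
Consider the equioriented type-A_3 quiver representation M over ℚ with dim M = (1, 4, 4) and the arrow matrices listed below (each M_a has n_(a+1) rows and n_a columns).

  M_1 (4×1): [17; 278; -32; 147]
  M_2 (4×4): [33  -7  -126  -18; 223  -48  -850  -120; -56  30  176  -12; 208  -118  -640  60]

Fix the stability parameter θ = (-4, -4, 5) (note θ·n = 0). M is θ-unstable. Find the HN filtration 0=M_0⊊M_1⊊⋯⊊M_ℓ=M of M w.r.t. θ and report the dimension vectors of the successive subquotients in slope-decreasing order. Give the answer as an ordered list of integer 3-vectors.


Via rank(M_{q-1}∘⋯∘M_p): M ≅ I[1,3], I[2,2]^2, I[2,3], I[3,3]^2.
μ_θ-semistable layers: μ^(1)=5; μ^(2)=-4

((0, 0, 4); (1, 4, 0))


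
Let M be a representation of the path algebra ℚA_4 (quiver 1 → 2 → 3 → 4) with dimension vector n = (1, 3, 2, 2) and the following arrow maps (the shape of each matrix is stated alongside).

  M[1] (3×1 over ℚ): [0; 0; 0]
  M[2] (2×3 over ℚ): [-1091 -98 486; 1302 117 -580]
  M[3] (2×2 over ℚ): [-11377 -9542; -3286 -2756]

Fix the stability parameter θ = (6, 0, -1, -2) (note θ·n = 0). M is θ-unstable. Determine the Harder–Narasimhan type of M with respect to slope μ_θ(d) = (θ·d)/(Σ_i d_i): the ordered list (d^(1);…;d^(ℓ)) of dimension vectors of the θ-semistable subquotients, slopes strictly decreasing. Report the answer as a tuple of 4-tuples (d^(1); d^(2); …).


Barcode: M ≅ I[1,1], I[2,2], I[2,3], I[2,4], I[4,4]. HN layers by μ_θ (5 steps, strictly decreasing):
  μ^(1)=6; μ^(2)=0; μ^(3)=-1/2; μ^(4)=-1; μ^(5)=-2

((1, 0, 0, 0); (0, 1, 0, 0); (0, 1, 1, 0); (0, 1, 1, 1); (0, 0, 0, 1))


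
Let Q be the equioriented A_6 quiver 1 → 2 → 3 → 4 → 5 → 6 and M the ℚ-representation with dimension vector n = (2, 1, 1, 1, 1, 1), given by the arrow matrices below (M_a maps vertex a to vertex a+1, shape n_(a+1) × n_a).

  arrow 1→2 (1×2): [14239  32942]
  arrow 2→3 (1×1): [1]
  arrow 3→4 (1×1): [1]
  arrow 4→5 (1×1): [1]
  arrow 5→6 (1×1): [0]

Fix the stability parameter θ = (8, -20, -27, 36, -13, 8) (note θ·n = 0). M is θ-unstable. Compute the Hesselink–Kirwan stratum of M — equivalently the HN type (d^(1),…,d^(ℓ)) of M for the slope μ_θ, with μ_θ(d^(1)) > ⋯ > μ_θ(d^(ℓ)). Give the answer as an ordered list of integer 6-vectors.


Barcode: M ≅ I[1,1], I[1,5], I[6,6]. HN layers by μ_θ (3 steps, strictly decreasing):
  μ^(1)=23/2; μ^(2)=8; μ^(3)=-13

((0, 0, 0, 1, 1, 0); (1, 0, 0, 0, 0, 1); (1, 1, 1, 0, 0, 0))


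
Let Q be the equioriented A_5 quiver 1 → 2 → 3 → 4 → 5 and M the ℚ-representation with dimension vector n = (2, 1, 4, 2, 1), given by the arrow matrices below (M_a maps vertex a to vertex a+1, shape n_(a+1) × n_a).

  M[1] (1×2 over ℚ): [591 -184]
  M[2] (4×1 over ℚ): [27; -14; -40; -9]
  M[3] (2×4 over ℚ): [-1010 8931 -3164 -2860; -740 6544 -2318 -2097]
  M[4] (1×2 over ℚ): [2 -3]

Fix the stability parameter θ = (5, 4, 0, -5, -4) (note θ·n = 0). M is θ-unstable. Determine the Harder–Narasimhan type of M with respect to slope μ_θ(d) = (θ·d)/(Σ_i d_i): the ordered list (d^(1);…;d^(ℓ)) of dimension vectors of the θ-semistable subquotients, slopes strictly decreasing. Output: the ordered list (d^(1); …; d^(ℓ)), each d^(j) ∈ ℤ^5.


Interval decomposition of M: I[1,1], I[1,5], I[3,3]^2, I[3,4].
HN type (ℓ=3): μ^(1)=5; μ^(2)=0; μ^(3)=-5/2

((1, 0, 0, 0, 0); (1, 1, 3, 1, 1); (0, 0, 1, 1, 0))


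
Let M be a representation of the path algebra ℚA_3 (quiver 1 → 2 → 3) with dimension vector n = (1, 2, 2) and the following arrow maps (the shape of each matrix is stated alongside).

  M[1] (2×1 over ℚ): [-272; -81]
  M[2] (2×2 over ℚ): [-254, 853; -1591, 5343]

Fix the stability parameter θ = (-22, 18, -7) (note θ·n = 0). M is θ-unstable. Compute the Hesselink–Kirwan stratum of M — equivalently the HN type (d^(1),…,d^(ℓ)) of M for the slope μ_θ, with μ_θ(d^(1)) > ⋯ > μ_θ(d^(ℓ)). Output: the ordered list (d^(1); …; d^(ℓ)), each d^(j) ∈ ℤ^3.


Interval decomposition of M: I[1,3], I[2,3].
HN type (ℓ=2): μ^(1)=11/2; μ^(2)=-22

((0, 2, 2); (1, 0, 0))


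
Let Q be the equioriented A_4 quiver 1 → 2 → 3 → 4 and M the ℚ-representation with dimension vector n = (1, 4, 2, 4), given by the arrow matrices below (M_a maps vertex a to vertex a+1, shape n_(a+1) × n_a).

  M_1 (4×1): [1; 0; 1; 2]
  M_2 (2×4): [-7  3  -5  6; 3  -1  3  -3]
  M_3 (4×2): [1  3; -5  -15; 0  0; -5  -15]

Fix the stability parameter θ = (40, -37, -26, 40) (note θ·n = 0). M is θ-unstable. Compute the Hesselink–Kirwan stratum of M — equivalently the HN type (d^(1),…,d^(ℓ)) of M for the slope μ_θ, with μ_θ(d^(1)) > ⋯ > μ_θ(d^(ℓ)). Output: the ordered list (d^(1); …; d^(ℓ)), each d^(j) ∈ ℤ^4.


Barcode: M ≅ I[1,2], I[2,2], I[2,3], I[2,4], I[4,4]^3. HN layers by μ_θ (4 steps, strictly decreasing):
  μ^(1)=40; μ^(2)=3/2; μ^(3)=-26; μ^(4)=-37

((0, 0, 0, 4); (1, 1, 0, 0); (0, 0, 2, 0); (0, 3, 0, 0))


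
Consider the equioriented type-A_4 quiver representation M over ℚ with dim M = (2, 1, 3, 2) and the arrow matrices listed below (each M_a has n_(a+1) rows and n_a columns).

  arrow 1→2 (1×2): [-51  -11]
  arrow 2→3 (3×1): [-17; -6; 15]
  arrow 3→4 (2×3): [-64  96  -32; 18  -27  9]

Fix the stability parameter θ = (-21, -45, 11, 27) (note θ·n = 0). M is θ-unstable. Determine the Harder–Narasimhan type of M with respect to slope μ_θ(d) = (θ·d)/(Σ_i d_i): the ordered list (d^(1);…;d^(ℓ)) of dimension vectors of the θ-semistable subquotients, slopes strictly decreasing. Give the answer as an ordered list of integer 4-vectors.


Barcode: M ≅ I[1,1], I[1,4], I[3,3]^2, I[4,4]. HN layers by μ_θ (4 steps, strictly decreasing):
  μ^(1)=27; μ^(2)=11; μ^(3)=-21; μ^(4)=-33

((0, 0, 0, 2); (0, 0, 3, 0); (1, 0, 0, 0); (1, 1, 0, 0))


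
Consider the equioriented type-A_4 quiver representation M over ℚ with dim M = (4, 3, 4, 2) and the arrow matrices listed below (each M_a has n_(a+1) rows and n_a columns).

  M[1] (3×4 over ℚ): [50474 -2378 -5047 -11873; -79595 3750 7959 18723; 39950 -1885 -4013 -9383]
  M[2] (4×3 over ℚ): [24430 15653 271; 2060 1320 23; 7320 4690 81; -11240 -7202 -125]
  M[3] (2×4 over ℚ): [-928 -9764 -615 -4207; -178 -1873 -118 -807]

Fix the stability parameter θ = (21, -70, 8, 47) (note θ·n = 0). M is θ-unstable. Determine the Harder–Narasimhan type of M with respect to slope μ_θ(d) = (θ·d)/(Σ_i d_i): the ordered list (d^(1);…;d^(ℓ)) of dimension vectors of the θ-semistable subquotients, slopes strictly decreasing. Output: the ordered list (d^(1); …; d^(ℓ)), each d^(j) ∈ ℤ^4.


Via rank(M_{q-1}∘⋯∘M_p): M ≅ I[1,1], I[1,2], I[1,3]^2, I[3,4]^2.
μ_θ-semistable layers: μ^(1)=47; μ^(2)=21; μ^(3)=8; μ^(4)=-49/2

((0, 0, 0, 2); (1, 0, 0, 0); (0, 0, 4, 0); (3, 3, 0, 0))


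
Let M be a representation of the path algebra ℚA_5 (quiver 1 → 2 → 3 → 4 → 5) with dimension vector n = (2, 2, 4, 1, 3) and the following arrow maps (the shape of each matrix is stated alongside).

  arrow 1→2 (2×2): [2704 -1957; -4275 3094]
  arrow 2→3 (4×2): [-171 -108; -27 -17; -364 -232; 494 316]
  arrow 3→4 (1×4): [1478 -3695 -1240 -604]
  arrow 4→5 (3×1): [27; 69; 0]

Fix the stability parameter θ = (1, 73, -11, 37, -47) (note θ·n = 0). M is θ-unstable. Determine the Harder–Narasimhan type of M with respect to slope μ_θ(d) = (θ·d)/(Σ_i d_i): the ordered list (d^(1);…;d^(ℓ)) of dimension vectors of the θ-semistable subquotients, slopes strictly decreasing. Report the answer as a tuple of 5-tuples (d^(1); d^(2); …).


Barcode: M ≅ I[1,3], I[1,5], I[3,3]^2, I[5,5]^2. HN layers by μ_θ (5 steps, strictly decreasing):
  μ^(1)=31; μ^(2)=13; μ^(3)=1; μ^(4)=-11; μ^(5)=-47

((0, 1, 1, 0, 0); (0, 1, 1, 1, 1); (2, 0, 0, 0, 0); (0, 0, 2, 0, 0); (0, 0, 0, 0, 2))


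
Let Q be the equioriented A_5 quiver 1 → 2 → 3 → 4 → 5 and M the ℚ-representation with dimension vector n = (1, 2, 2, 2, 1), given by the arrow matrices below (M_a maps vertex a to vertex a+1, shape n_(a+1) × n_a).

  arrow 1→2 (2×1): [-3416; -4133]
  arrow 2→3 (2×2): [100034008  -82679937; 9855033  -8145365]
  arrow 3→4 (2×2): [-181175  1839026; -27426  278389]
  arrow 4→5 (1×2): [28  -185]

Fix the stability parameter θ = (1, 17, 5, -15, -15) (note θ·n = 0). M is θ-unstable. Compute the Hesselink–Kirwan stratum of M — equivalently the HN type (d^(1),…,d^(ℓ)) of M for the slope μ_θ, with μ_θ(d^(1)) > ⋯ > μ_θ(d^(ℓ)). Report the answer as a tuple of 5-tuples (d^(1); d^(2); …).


Interval decomposition of M: I[1,5], I[2,4].
HN type (ℓ=2): μ^(1)=7/3; μ^(2)=-7/5

((0, 1, 1, 1, 0); (1, 1, 1, 1, 1))


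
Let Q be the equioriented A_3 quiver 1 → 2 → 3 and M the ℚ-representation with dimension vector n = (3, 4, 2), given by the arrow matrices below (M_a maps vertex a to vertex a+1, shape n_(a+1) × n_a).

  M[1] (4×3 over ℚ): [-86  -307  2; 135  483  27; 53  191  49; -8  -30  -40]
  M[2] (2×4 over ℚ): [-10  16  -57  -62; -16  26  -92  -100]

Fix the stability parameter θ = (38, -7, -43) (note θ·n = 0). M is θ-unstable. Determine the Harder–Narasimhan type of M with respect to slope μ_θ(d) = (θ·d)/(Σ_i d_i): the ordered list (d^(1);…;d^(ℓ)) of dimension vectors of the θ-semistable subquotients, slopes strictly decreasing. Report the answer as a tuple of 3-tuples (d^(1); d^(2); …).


Via rank(M_{q-1}∘⋯∘M_p): M ≅ I[1,1], I[1,2], I[1,3], I[2,2], I[2,3].
μ_θ-semistable layers: μ^(1)=38; μ^(2)=31/2; μ^(3)=-4; μ^(4)=-7; μ^(5)=-25

((1, 0, 0); (1, 1, 0); (1, 1, 1); (0, 1, 0); (0, 1, 1))


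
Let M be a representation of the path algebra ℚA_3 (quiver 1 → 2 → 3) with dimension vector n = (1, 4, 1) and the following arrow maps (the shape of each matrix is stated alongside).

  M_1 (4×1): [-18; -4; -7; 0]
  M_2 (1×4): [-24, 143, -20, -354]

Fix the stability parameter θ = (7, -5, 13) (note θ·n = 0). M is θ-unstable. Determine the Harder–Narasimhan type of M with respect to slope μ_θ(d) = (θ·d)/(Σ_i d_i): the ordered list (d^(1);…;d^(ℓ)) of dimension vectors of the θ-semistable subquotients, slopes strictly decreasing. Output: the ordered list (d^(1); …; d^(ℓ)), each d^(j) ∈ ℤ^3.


Interval decomposition of M: I[1,2], I[2,2]^2, I[2,3].
HN type (ℓ=3): μ^(1)=13; μ^(2)=1; μ^(3)=-5

((0, 0, 1); (1, 1, 0); (0, 3, 0))


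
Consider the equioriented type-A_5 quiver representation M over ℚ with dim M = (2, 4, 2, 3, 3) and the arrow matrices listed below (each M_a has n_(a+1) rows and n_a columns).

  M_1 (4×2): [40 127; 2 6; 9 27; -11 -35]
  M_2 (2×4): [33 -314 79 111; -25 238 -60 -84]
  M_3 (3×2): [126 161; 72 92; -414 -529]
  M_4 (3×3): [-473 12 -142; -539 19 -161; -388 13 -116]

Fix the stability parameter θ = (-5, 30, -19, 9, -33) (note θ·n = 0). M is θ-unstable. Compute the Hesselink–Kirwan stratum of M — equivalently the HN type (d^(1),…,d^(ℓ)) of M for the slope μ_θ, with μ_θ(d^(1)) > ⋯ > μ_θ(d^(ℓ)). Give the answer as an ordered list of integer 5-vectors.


Interval decomposition of M: I[1,3], I[1,5], I[2,2]^2, I[4,5]^2.
HN type (ℓ=5): μ^(1)=30; μ^(2)=11/2; μ^(3)=-13/4; μ^(4)=-5; μ^(5)=-12

((0, 2, 0, 0, 0); (0, 1, 1, 0, 0); (0, 1, 1, 1, 1); (2, 0, 0, 0, 0); (0, 0, 0, 2, 2))


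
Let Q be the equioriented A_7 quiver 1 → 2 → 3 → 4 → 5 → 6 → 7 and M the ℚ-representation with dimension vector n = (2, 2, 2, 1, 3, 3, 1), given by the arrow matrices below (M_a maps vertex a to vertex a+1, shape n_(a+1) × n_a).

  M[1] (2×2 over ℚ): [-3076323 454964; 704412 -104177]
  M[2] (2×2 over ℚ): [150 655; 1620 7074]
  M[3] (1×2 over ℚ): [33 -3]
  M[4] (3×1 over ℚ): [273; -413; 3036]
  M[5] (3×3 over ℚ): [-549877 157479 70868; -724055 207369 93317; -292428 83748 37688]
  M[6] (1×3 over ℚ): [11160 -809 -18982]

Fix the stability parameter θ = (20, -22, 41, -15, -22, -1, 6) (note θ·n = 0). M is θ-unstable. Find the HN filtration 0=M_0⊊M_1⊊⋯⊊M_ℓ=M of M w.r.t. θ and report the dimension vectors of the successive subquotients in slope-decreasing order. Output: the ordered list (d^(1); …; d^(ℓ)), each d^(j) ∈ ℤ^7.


Via rank(M_{q-1}∘⋯∘M_p): M ≅ I[1,2], I[1,5], I[3,3], I[5,6], I[5,7], I[6,6].
μ_θ-semistable layers: μ^(1)=41; μ^(2)=6; μ^(3)=4/3; μ^(4)=-1; μ^(5)=-22

((0, 0, 1, 0, 0, 0, 0); (0, 0, 0, 0, 0, 0, 1); (0, 0, 1, 1, 1, 0, 0); (2, 2, 0, 0, 0, 3, 0); (0, 0, 0, 0, 2, 0, 0))


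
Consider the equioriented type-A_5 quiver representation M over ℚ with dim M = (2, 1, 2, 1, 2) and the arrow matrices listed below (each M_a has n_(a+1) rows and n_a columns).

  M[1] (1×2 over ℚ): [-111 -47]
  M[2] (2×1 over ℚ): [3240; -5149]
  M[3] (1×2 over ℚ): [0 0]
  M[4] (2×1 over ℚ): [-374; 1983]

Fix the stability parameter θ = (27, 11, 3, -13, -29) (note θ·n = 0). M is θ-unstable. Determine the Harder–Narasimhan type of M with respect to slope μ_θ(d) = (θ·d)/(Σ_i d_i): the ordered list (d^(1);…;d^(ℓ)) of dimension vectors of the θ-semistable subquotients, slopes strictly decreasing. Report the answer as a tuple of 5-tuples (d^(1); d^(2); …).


Via rank(M_{q-1}∘⋯∘M_p): M ≅ I[1,1], I[1,3], I[3,3], I[4,5], I[5,5].
μ_θ-semistable layers: μ^(1)=27; μ^(2)=41/3; μ^(3)=3; μ^(4)=-21; μ^(5)=-29

((1, 0, 0, 0, 0); (1, 1, 1, 0, 0); (0, 0, 1, 0, 0); (0, 0, 0, 1, 1); (0, 0, 0, 0, 1))


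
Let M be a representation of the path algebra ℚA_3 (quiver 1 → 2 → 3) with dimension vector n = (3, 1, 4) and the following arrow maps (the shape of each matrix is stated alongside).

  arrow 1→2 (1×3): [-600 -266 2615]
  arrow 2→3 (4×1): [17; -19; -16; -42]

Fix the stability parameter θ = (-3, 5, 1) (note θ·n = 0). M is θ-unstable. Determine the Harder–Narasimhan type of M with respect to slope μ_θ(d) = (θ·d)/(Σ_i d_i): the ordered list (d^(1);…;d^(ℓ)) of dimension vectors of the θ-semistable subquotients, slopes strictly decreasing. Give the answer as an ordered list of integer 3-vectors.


Barcode: M ≅ I[1,1]^2, I[1,3], I[3,3]^3. HN layers by μ_θ (3 steps, strictly decreasing):
  μ^(1)=3; μ^(2)=1; μ^(3)=-3

((0, 1, 1); (0, 0, 3); (3, 0, 0))


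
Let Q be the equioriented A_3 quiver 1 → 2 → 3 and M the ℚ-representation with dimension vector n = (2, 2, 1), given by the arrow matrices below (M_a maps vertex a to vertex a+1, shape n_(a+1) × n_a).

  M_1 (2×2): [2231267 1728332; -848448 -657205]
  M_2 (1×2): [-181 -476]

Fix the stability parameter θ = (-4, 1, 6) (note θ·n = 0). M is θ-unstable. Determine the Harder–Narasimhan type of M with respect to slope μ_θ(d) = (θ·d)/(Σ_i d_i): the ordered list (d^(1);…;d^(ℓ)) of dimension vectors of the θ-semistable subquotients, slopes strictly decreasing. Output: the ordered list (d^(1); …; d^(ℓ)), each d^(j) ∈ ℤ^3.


Barcode: M ≅ I[1,2], I[1,3]. HN layers by μ_θ (3 steps, strictly decreasing):
  μ^(1)=6; μ^(2)=1; μ^(3)=-4

((0, 0, 1); (0, 2, 0); (2, 0, 0))


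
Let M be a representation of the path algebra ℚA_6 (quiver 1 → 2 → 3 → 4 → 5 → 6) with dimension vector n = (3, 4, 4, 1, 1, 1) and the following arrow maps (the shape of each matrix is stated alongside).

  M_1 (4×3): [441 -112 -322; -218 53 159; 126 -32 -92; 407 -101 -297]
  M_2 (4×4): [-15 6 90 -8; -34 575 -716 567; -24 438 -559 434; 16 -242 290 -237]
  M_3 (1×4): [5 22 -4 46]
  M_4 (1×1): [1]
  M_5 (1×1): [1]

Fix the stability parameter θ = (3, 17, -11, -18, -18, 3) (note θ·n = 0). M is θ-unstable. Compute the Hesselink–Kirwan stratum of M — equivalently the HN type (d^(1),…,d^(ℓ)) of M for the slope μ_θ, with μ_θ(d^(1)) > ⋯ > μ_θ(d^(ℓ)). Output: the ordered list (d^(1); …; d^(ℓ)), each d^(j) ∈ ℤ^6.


Barcode: M ≅ I[1,1], I[1,3], I[1,6], I[2,3]^2. HN layers by μ_θ (2 steps, strictly decreasing):
  μ^(1)=3; μ^(2)=-27/5

((2, 3, 3, 0, 0, 1); (1, 1, 1, 1, 1, 0))


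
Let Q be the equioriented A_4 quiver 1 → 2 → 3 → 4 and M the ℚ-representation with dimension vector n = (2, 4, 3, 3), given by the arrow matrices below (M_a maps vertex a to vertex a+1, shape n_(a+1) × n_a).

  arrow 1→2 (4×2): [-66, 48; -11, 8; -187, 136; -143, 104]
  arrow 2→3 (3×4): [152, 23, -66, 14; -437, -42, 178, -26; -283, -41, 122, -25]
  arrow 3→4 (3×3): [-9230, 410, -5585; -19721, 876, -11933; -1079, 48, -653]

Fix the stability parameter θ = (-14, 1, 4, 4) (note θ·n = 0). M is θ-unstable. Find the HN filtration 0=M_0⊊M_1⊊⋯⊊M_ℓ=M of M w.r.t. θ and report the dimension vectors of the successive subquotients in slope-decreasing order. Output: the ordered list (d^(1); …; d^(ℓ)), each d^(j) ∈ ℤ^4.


Interval decomposition of M: I[1,1], I[1,4], I[2,2], I[2,3], I[2,4], I[4,4].
HN type (ℓ=3): μ^(1)=4; μ^(2)=1; μ^(3)=-14

((0, 0, 3, 3); (0, 4, 0, 0); (2, 0, 0, 0))


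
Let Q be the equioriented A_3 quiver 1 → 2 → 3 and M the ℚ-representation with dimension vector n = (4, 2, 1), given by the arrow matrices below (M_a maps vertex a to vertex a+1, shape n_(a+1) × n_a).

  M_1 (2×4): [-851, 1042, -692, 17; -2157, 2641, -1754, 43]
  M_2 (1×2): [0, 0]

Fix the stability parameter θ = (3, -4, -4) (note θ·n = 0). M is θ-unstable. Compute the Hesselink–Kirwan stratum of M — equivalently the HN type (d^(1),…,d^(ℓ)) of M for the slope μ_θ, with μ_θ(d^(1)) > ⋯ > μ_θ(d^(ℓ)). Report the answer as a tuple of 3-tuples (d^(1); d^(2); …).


Via rank(M_{q-1}∘⋯∘M_p): M ≅ I[1,1]^2, I[1,2]^2, I[3,3].
μ_θ-semistable layers: μ^(1)=3; μ^(2)=-1/2; μ^(3)=-4

((2, 0, 0); (2, 2, 0); (0, 0, 1))


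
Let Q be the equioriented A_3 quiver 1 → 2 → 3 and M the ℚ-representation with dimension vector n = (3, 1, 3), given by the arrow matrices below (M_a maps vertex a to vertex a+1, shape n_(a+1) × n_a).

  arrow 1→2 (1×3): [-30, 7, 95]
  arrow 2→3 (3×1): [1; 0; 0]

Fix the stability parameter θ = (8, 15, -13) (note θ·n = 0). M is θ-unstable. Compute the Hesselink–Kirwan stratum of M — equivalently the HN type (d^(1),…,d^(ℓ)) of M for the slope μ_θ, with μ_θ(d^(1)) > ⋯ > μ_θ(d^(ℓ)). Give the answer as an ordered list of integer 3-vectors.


Via rank(M_{q-1}∘⋯∘M_p): M ≅ I[1,1]^2, I[1,3], I[3,3]^2.
μ_θ-semistable layers: μ^(1)=8; μ^(2)=10/3; μ^(3)=-13

((2, 0, 0); (1, 1, 1); (0, 0, 2))


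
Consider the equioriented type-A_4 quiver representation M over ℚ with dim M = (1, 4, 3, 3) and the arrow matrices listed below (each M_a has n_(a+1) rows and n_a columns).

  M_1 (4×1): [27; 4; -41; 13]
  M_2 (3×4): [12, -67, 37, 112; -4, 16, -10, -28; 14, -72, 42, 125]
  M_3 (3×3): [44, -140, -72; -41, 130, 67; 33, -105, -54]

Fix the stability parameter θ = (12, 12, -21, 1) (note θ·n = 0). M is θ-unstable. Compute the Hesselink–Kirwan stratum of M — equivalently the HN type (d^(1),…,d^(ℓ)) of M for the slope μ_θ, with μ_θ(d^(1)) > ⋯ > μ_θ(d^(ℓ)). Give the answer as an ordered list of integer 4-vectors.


Via rank(M_{q-1}∘⋯∘M_p): M ≅ I[1,4], I[2,2], I[2,3], I[2,4], I[4,4].
μ_θ-semistable layers: μ^(1)=12; μ^(2)=1; μ^(3)=-9/2

((0, 1, 0, 0); (1, 1, 1, 3); (0, 2, 2, 0))


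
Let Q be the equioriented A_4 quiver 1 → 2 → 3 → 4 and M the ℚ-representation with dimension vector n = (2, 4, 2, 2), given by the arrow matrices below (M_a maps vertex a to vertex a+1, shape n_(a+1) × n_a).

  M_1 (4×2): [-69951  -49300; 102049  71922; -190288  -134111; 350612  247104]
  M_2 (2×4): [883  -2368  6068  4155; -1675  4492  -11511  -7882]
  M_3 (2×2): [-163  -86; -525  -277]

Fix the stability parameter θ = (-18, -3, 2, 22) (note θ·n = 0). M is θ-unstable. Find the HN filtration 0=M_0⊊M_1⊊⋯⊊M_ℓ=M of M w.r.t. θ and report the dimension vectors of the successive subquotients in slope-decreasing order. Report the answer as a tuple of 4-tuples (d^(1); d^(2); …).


Barcode: M ≅ I[1,4]^2, I[2,2]^2. HN layers by μ_θ (4 steps, strictly decreasing):
  μ^(1)=22; μ^(2)=2; μ^(3)=-3; μ^(4)=-18

((0, 0, 0, 2); (0, 0, 2, 0); (0, 4, 0, 0); (2, 0, 0, 0))


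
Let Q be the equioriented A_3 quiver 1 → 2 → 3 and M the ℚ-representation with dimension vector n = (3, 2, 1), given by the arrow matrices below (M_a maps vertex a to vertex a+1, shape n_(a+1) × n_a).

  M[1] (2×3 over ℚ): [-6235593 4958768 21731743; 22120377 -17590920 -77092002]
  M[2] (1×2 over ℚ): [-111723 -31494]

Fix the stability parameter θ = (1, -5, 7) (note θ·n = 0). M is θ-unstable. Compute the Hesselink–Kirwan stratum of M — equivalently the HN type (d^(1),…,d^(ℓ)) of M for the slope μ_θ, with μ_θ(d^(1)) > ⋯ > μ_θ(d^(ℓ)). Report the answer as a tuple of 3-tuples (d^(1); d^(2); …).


Via rank(M_{q-1}∘⋯∘M_p): M ≅ I[1,1], I[1,2], I[1,3].
μ_θ-semistable layers: μ^(1)=7; μ^(2)=1; μ^(3)=-2

((0, 0, 1); (1, 0, 0); (2, 2, 0))


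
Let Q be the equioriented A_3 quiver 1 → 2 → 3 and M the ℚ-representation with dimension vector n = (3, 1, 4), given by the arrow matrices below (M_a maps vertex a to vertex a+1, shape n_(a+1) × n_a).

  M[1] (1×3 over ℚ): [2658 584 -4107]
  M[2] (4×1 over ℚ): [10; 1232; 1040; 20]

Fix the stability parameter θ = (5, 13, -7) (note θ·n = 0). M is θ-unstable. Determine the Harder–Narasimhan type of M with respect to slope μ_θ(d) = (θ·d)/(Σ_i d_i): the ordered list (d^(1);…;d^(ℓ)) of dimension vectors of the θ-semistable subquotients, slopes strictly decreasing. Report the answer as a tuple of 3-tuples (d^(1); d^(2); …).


Via rank(M_{q-1}∘⋯∘M_p): M ≅ I[1,1]^2, I[1,3], I[3,3]^3.
μ_θ-semistable layers: μ^(1)=5; μ^(2)=11/3; μ^(3)=-7

((2, 0, 0); (1, 1, 1); (0, 0, 3))


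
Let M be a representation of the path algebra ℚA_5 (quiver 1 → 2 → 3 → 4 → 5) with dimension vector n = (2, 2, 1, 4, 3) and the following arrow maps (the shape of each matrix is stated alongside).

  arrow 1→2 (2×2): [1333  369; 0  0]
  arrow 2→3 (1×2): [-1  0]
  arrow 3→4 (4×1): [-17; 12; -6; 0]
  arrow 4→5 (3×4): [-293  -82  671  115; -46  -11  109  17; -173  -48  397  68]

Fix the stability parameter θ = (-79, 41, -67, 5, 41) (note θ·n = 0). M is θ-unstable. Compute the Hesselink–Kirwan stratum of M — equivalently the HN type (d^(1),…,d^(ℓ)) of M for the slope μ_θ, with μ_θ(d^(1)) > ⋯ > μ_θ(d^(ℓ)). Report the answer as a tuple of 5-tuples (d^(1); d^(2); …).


Barcode: M ≅ I[1,1], I[1,5], I[2,2], I[4,4], I[4,5]^2. HN layers by μ_θ (4 steps, strictly decreasing):
  μ^(1)=41; μ^(2)=5; μ^(3)=-13; μ^(4)=-79

((0, 1, 0, 0, 3); (0, 0, 0, 4, 0); (0, 1, 1, 0, 0); (2, 0, 0, 0, 0))


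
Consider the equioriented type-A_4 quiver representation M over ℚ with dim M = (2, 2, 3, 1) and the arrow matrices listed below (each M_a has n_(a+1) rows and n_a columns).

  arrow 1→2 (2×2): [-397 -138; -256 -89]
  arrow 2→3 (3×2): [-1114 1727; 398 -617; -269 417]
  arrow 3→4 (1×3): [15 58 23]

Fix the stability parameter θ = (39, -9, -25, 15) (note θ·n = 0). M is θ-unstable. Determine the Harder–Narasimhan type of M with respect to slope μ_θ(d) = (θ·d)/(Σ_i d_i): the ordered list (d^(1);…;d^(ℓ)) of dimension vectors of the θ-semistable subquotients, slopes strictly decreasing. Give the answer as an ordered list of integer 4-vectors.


Via rank(M_{q-1}∘⋯∘M_p): M ≅ I[1,3], I[1,4], I[3,3].
μ_θ-semistable layers: μ^(1)=15; μ^(2)=5/3; μ^(3)=-25

((0, 0, 0, 1); (2, 2, 2, 0); (0, 0, 1, 0))
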